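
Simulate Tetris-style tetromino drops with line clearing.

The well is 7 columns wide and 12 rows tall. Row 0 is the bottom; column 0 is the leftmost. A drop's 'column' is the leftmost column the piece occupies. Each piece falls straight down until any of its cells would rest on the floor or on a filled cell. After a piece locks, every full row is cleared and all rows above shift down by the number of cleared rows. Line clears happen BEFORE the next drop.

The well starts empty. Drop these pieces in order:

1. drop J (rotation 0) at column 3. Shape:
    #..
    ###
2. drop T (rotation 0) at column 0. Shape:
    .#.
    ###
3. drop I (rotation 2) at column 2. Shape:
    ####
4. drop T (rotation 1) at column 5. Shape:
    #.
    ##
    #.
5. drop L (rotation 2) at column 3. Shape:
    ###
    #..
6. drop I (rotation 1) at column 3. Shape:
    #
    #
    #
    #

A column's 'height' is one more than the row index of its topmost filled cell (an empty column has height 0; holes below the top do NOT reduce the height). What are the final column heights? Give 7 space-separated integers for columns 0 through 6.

Answer: 1 2 3 11 7 7 5

Derivation:
Drop 1: J rot0 at col 3 lands with bottom-row=0; cleared 0 line(s) (total 0); column heights now [0 0 0 2 1 1 0], max=2
Drop 2: T rot0 at col 0 lands with bottom-row=0; cleared 0 line(s) (total 0); column heights now [1 2 1 2 1 1 0], max=2
Drop 3: I rot2 at col 2 lands with bottom-row=2; cleared 0 line(s) (total 0); column heights now [1 2 3 3 3 3 0], max=3
Drop 4: T rot1 at col 5 lands with bottom-row=3; cleared 0 line(s) (total 0); column heights now [1 2 3 3 3 6 5], max=6
Drop 5: L rot2 at col 3 lands with bottom-row=5; cleared 0 line(s) (total 0); column heights now [1 2 3 7 7 7 5], max=7
Drop 6: I rot1 at col 3 lands with bottom-row=7; cleared 0 line(s) (total 0); column heights now [1 2 3 11 7 7 5], max=11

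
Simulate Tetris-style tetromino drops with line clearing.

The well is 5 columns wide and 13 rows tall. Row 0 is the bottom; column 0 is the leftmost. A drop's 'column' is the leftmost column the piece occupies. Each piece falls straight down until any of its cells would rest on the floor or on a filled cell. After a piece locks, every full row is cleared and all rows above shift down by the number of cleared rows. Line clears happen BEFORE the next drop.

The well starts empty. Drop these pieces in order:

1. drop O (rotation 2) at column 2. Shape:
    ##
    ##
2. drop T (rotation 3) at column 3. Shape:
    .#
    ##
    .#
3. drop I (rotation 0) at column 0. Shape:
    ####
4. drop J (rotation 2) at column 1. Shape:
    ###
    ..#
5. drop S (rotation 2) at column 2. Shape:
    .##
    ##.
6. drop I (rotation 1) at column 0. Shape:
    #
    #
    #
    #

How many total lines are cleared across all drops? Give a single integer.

Drop 1: O rot2 at col 2 lands with bottom-row=0; cleared 0 line(s) (total 0); column heights now [0 0 2 2 0], max=2
Drop 2: T rot3 at col 3 lands with bottom-row=1; cleared 0 line(s) (total 0); column heights now [0 0 2 3 4], max=4
Drop 3: I rot0 at col 0 lands with bottom-row=3; cleared 1 line(s) (total 1); column heights now [0 0 2 3 3], max=3
Drop 4: J rot2 at col 1 lands with bottom-row=3; cleared 0 line(s) (total 1); column heights now [0 5 5 5 3], max=5
Drop 5: S rot2 at col 2 lands with bottom-row=5; cleared 0 line(s) (total 1); column heights now [0 5 6 7 7], max=7
Drop 6: I rot1 at col 0 lands with bottom-row=0; cleared 0 line(s) (total 1); column heights now [4 5 6 7 7], max=7

Answer: 1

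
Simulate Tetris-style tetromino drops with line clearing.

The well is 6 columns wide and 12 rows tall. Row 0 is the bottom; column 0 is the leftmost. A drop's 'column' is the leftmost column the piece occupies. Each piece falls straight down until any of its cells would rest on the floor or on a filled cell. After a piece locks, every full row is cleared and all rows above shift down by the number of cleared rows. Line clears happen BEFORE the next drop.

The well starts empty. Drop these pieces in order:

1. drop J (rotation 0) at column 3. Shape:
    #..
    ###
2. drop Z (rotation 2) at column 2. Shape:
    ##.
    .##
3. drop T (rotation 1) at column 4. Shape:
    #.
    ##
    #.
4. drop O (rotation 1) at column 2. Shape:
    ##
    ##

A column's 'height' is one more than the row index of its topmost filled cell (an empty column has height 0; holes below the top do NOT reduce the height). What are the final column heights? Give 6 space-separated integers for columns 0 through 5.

Answer: 0 0 6 6 6 5

Derivation:
Drop 1: J rot0 at col 3 lands with bottom-row=0; cleared 0 line(s) (total 0); column heights now [0 0 0 2 1 1], max=2
Drop 2: Z rot2 at col 2 lands with bottom-row=2; cleared 0 line(s) (total 0); column heights now [0 0 4 4 3 1], max=4
Drop 3: T rot1 at col 4 lands with bottom-row=3; cleared 0 line(s) (total 0); column heights now [0 0 4 4 6 5], max=6
Drop 4: O rot1 at col 2 lands with bottom-row=4; cleared 0 line(s) (total 0); column heights now [0 0 6 6 6 5], max=6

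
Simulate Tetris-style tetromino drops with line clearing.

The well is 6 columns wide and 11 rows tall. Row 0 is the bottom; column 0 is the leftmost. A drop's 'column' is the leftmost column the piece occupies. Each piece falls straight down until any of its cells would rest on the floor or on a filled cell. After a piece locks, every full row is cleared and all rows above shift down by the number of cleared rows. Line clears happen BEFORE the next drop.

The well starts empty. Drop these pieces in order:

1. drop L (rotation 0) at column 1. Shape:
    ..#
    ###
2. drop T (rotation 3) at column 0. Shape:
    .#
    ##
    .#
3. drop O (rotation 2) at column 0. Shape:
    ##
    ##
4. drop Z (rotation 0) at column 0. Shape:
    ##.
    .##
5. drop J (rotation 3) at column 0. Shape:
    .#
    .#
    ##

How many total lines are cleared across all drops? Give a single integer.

Drop 1: L rot0 at col 1 lands with bottom-row=0; cleared 0 line(s) (total 0); column heights now [0 1 1 2 0 0], max=2
Drop 2: T rot3 at col 0 lands with bottom-row=1; cleared 0 line(s) (total 0); column heights now [3 4 1 2 0 0], max=4
Drop 3: O rot2 at col 0 lands with bottom-row=4; cleared 0 line(s) (total 0); column heights now [6 6 1 2 0 0], max=6
Drop 4: Z rot0 at col 0 lands with bottom-row=6; cleared 0 line(s) (total 0); column heights now [8 8 7 2 0 0], max=8
Drop 5: J rot3 at col 0 lands with bottom-row=8; cleared 0 line(s) (total 0); column heights now [9 11 7 2 0 0], max=11

Answer: 0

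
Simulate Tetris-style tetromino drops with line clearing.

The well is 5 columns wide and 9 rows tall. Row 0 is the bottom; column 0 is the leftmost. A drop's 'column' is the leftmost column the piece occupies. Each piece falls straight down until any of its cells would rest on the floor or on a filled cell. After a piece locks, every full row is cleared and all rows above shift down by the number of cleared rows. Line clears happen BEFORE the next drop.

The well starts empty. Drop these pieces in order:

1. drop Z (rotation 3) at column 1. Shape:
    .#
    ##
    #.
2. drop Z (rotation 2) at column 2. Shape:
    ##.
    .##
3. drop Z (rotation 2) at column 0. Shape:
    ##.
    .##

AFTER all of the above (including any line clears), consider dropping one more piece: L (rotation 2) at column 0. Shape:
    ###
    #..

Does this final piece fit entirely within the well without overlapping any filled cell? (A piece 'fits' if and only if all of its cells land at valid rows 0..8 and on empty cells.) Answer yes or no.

Answer: yes

Derivation:
Drop 1: Z rot3 at col 1 lands with bottom-row=0; cleared 0 line(s) (total 0); column heights now [0 2 3 0 0], max=3
Drop 2: Z rot2 at col 2 lands with bottom-row=2; cleared 0 line(s) (total 0); column heights now [0 2 4 4 3], max=4
Drop 3: Z rot2 at col 0 lands with bottom-row=4; cleared 0 line(s) (total 0); column heights now [6 6 5 4 3], max=6
Test piece L rot2 at col 0 (width 3): heights before test = [6 6 5 4 3]; fits = True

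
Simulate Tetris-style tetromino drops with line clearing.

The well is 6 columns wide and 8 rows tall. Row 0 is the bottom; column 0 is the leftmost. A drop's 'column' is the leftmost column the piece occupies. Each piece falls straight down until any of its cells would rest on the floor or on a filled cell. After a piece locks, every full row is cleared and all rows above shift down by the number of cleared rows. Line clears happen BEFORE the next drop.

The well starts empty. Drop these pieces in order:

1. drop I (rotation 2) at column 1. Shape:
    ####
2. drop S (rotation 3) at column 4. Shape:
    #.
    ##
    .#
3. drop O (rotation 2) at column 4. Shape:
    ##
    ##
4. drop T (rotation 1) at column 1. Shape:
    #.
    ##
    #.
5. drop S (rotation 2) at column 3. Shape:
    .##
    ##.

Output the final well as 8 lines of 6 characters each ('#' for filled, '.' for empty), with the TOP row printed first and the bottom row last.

Answer: ......
....##
...##.
....##
.#..##
.##.#.
.#..##
.#####

Derivation:
Drop 1: I rot2 at col 1 lands with bottom-row=0; cleared 0 line(s) (total 0); column heights now [0 1 1 1 1 0], max=1
Drop 2: S rot3 at col 4 lands with bottom-row=0; cleared 0 line(s) (total 0); column heights now [0 1 1 1 3 2], max=3
Drop 3: O rot2 at col 4 lands with bottom-row=3; cleared 0 line(s) (total 0); column heights now [0 1 1 1 5 5], max=5
Drop 4: T rot1 at col 1 lands with bottom-row=1; cleared 0 line(s) (total 0); column heights now [0 4 3 1 5 5], max=5
Drop 5: S rot2 at col 3 lands with bottom-row=5; cleared 0 line(s) (total 0); column heights now [0 4 3 6 7 7], max=7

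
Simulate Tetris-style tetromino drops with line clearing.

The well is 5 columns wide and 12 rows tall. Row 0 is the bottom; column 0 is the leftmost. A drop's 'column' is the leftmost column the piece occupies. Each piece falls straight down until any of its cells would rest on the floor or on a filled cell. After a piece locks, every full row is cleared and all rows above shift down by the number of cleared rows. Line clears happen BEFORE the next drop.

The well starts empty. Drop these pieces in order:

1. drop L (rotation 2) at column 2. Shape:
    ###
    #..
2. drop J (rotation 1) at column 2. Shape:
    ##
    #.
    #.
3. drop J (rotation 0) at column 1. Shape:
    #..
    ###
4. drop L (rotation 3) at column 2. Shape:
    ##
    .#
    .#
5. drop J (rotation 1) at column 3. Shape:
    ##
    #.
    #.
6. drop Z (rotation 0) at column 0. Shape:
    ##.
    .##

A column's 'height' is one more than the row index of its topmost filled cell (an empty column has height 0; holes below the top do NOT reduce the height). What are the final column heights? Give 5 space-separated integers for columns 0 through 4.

Answer: 11 11 10 12 12

Derivation:
Drop 1: L rot2 at col 2 lands with bottom-row=0; cleared 0 line(s) (total 0); column heights now [0 0 2 2 2], max=2
Drop 2: J rot1 at col 2 lands with bottom-row=2; cleared 0 line(s) (total 0); column heights now [0 0 5 5 2], max=5
Drop 3: J rot0 at col 1 lands with bottom-row=5; cleared 0 line(s) (total 0); column heights now [0 7 6 6 2], max=7
Drop 4: L rot3 at col 2 lands with bottom-row=6; cleared 0 line(s) (total 0); column heights now [0 7 9 9 2], max=9
Drop 5: J rot1 at col 3 lands with bottom-row=9; cleared 0 line(s) (total 0); column heights now [0 7 9 12 12], max=12
Drop 6: Z rot0 at col 0 lands with bottom-row=9; cleared 0 line(s) (total 0); column heights now [11 11 10 12 12], max=12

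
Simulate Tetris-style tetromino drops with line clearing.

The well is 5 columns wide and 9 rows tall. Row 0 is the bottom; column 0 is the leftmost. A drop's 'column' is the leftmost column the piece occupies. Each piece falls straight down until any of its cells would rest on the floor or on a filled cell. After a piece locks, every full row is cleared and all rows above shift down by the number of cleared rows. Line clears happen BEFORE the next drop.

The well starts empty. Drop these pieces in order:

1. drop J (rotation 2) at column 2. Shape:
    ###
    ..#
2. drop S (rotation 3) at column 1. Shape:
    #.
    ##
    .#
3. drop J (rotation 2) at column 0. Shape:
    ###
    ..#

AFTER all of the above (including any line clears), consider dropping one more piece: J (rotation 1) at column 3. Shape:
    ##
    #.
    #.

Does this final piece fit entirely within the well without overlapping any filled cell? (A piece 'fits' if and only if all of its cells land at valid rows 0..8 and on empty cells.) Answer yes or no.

Drop 1: J rot2 at col 2 lands with bottom-row=0; cleared 0 line(s) (total 0); column heights now [0 0 2 2 2], max=2
Drop 2: S rot3 at col 1 lands with bottom-row=2; cleared 0 line(s) (total 0); column heights now [0 5 4 2 2], max=5
Drop 3: J rot2 at col 0 lands with bottom-row=4; cleared 0 line(s) (total 0); column heights now [6 6 6 2 2], max=6
Test piece J rot1 at col 3 (width 2): heights before test = [6 6 6 2 2]; fits = True

Answer: yes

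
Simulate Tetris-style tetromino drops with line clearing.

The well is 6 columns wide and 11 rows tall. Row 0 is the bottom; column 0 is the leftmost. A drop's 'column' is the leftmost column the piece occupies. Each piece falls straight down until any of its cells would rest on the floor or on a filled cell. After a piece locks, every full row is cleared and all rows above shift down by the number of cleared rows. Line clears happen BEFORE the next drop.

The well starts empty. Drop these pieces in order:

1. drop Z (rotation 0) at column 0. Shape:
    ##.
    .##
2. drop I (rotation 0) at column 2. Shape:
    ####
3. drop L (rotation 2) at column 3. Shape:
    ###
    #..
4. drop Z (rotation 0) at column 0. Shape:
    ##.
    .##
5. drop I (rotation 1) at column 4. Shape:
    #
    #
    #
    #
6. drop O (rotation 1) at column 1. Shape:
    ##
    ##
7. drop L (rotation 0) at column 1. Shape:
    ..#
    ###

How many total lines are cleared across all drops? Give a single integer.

Drop 1: Z rot0 at col 0 lands with bottom-row=0; cleared 0 line(s) (total 0); column heights now [2 2 1 0 0 0], max=2
Drop 2: I rot0 at col 2 lands with bottom-row=1; cleared 1 line(s) (total 1); column heights now [0 1 1 0 0 0], max=1
Drop 3: L rot2 at col 3 lands with bottom-row=0; cleared 0 line(s) (total 1); column heights now [0 1 1 2 2 2], max=2
Drop 4: Z rot0 at col 0 lands with bottom-row=1; cleared 0 line(s) (total 1); column heights now [3 3 2 2 2 2], max=3
Drop 5: I rot1 at col 4 lands with bottom-row=2; cleared 0 line(s) (total 1); column heights now [3 3 2 2 6 2], max=6
Drop 6: O rot1 at col 1 lands with bottom-row=3; cleared 0 line(s) (total 1); column heights now [3 5 5 2 6 2], max=6
Drop 7: L rot0 at col 1 lands with bottom-row=5; cleared 0 line(s) (total 1); column heights now [3 6 6 7 6 2], max=7

Answer: 1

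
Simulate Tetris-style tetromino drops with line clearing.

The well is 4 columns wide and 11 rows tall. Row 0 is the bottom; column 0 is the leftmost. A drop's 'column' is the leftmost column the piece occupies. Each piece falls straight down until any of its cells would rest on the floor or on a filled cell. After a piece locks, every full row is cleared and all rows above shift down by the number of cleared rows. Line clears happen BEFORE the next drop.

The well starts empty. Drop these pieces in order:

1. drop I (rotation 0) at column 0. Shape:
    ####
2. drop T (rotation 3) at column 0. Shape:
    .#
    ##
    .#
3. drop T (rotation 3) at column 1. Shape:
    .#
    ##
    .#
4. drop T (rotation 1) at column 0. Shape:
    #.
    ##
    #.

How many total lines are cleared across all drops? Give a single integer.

Drop 1: I rot0 at col 0 lands with bottom-row=0; cleared 1 line(s) (total 1); column heights now [0 0 0 0], max=0
Drop 2: T rot3 at col 0 lands with bottom-row=0; cleared 0 line(s) (total 1); column heights now [2 3 0 0], max=3
Drop 3: T rot3 at col 1 lands with bottom-row=2; cleared 0 line(s) (total 1); column heights now [2 4 5 0], max=5
Drop 4: T rot1 at col 0 lands with bottom-row=3; cleared 0 line(s) (total 1); column heights now [6 5 5 0], max=6

Answer: 1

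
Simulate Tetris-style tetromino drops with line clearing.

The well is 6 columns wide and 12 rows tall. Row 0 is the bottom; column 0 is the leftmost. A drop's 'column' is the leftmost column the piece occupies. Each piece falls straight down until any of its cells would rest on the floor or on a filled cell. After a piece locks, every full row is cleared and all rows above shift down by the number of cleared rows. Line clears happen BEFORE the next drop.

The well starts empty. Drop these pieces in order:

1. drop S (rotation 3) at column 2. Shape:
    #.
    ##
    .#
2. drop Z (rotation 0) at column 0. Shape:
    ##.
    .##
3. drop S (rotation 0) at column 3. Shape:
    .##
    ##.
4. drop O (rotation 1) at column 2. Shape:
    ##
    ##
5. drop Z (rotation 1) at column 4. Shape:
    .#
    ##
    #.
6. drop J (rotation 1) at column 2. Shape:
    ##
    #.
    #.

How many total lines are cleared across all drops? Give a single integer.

Answer: 0

Derivation:
Drop 1: S rot3 at col 2 lands with bottom-row=0; cleared 0 line(s) (total 0); column heights now [0 0 3 2 0 0], max=3
Drop 2: Z rot0 at col 0 lands with bottom-row=3; cleared 0 line(s) (total 0); column heights now [5 5 4 2 0 0], max=5
Drop 3: S rot0 at col 3 lands with bottom-row=2; cleared 0 line(s) (total 0); column heights now [5 5 4 3 4 4], max=5
Drop 4: O rot1 at col 2 lands with bottom-row=4; cleared 0 line(s) (total 0); column heights now [5 5 6 6 4 4], max=6
Drop 5: Z rot1 at col 4 lands with bottom-row=4; cleared 0 line(s) (total 0); column heights now [5 5 6 6 6 7], max=7
Drop 6: J rot1 at col 2 lands with bottom-row=6; cleared 0 line(s) (total 0); column heights now [5 5 9 9 6 7], max=9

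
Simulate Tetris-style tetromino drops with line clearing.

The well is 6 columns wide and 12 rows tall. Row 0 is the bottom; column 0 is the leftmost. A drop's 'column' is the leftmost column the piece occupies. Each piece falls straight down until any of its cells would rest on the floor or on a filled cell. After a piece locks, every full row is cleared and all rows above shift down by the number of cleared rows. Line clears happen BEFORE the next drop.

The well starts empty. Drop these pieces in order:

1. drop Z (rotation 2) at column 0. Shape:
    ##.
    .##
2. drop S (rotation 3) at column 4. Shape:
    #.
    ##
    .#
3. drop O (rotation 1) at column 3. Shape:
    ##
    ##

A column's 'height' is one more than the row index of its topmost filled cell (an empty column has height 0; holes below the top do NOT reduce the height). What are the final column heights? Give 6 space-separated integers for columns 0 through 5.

Drop 1: Z rot2 at col 0 lands with bottom-row=0; cleared 0 line(s) (total 0); column heights now [2 2 1 0 0 0], max=2
Drop 2: S rot3 at col 4 lands with bottom-row=0; cleared 0 line(s) (total 0); column heights now [2 2 1 0 3 2], max=3
Drop 3: O rot1 at col 3 lands with bottom-row=3; cleared 0 line(s) (total 0); column heights now [2 2 1 5 5 2], max=5

Answer: 2 2 1 5 5 2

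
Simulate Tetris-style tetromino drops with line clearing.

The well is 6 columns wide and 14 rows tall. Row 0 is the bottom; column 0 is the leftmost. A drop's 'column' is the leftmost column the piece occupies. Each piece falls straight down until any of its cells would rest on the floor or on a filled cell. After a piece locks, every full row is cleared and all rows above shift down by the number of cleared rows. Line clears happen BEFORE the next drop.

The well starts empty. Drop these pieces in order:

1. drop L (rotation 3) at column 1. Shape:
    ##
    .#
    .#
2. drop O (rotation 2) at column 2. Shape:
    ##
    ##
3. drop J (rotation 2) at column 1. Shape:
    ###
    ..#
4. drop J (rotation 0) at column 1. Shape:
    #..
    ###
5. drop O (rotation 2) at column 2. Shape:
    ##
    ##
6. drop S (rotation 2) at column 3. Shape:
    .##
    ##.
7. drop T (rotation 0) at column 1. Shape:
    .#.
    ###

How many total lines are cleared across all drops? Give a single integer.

Answer: 0

Derivation:
Drop 1: L rot3 at col 1 lands with bottom-row=0; cleared 0 line(s) (total 0); column heights now [0 3 3 0 0 0], max=3
Drop 2: O rot2 at col 2 lands with bottom-row=3; cleared 0 line(s) (total 0); column heights now [0 3 5 5 0 0], max=5
Drop 3: J rot2 at col 1 lands with bottom-row=5; cleared 0 line(s) (total 0); column heights now [0 7 7 7 0 0], max=7
Drop 4: J rot0 at col 1 lands with bottom-row=7; cleared 0 line(s) (total 0); column heights now [0 9 8 8 0 0], max=9
Drop 5: O rot2 at col 2 lands with bottom-row=8; cleared 0 line(s) (total 0); column heights now [0 9 10 10 0 0], max=10
Drop 6: S rot2 at col 3 lands with bottom-row=10; cleared 0 line(s) (total 0); column heights now [0 9 10 11 12 12], max=12
Drop 7: T rot0 at col 1 lands with bottom-row=11; cleared 0 line(s) (total 0); column heights now [0 12 13 12 12 12], max=13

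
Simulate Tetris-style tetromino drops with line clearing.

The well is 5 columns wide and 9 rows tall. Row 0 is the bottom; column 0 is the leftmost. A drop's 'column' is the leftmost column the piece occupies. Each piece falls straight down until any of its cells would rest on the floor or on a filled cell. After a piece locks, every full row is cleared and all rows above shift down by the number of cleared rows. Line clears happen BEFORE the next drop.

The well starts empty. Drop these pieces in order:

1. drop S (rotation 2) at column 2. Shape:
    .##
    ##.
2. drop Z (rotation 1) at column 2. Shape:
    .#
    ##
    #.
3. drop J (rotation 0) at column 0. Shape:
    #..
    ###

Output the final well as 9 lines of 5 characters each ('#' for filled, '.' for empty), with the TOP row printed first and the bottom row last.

Drop 1: S rot2 at col 2 lands with bottom-row=0; cleared 0 line(s) (total 0); column heights now [0 0 1 2 2], max=2
Drop 2: Z rot1 at col 2 lands with bottom-row=1; cleared 0 line(s) (total 0); column heights now [0 0 3 4 2], max=4
Drop 3: J rot0 at col 0 lands with bottom-row=3; cleared 0 line(s) (total 0); column heights now [5 4 4 4 2], max=5

Answer: .....
.....
.....
.....
#....
####.
..##.
..###
..##.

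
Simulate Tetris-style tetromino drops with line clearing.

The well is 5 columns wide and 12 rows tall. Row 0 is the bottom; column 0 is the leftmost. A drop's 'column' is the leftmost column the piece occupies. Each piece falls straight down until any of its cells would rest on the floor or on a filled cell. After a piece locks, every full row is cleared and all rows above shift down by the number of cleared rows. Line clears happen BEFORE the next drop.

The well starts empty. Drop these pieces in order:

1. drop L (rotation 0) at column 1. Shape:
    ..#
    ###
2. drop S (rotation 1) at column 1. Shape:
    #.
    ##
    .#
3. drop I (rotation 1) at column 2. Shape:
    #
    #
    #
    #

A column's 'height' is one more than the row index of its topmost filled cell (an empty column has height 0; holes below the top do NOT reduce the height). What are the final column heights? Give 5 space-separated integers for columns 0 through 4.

Drop 1: L rot0 at col 1 lands with bottom-row=0; cleared 0 line(s) (total 0); column heights now [0 1 1 2 0], max=2
Drop 2: S rot1 at col 1 lands with bottom-row=1; cleared 0 line(s) (total 0); column heights now [0 4 3 2 0], max=4
Drop 3: I rot1 at col 2 lands with bottom-row=3; cleared 0 line(s) (total 0); column heights now [0 4 7 2 0], max=7

Answer: 0 4 7 2 0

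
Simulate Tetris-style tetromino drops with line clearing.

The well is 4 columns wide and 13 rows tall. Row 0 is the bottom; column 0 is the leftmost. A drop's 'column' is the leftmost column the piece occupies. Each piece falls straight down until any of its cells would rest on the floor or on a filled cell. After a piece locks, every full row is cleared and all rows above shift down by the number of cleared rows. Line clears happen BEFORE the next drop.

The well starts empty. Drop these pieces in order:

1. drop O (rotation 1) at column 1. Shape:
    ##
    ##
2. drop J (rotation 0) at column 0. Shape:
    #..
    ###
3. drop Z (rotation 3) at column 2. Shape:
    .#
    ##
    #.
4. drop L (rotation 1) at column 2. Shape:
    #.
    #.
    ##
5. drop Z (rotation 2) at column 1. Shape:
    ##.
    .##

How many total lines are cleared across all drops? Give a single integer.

Answer: 0

Derivation:
Drop 1: O rot1 at col 1 lands with bottom-row=0; cleared 0 line(s) (total 0); column heights now [0 2 2 0], max=2
Drop 2: J rot0 at col 0 lands with bottom-row=2; cleared 0 line(s) (total 0); column heights now [4 3 3 0], max=4
Drop 3: Z rot3 at col 2 lands with bottom-row=3; cleared 0 line(s) (total 0); column heights now [4 3 5 6], max=6
Drop 4: L rot1 at col 2 lands with bottom-row=6; cleared 0 line(s) (total 0); column heights now [4 3 9 7], max=9
Drop 5: Z rot2 at col 1 lands with bottom-row=9; cleared 0 line(s) (total 0); column heights now [4 11 11 10], max=11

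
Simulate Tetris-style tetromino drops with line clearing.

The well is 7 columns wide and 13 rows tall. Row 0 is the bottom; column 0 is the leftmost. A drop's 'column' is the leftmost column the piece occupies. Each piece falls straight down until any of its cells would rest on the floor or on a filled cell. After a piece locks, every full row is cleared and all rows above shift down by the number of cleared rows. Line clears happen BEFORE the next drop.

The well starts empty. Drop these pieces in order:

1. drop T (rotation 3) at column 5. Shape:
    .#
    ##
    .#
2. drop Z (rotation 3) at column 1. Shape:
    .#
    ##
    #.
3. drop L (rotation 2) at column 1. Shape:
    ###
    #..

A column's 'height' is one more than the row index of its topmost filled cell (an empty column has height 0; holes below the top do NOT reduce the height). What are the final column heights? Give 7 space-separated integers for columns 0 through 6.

Answer: 0 4 4 4 0 2 3

Derivation:
Drop 1: T rot3 at col 5 lands with bottom-row=0; cleared 0 line(s) (total 0); column heights now [0 0 0 0 0 2 3], max=3
Drop 2: Z rot3 at col 1 lands with bottom-row=0; cleared 0 line(s) (total 0); column heights now [0 2 3 0 0 2 3], max=3
Drop 3: L rot2 at col 1 lands with bottom-row=2; cleared 0 line(s) (total 0); column heights now [0 4 4 4 0 2 3], max=4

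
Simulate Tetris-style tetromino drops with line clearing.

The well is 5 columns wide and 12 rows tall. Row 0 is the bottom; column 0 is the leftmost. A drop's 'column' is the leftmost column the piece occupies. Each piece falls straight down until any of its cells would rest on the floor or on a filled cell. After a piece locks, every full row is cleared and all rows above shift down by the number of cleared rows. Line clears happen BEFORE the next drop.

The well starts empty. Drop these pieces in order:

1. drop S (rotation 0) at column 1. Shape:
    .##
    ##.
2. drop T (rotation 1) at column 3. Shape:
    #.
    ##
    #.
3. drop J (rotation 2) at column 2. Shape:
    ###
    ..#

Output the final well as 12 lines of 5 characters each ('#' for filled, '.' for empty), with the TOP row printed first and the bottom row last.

Drop 1: S rot0 at col 1 lands with bottom-row=0; cleared 0 line(s) (total 0); column heights now [0 1 2 2 0], max=2
Drop 2: T rot1 at col 3 lands with bottom-row=2; cleared 0 line(s) (total 0); column heights now [0 1 2 5 4], max=5
Drop 3: J rot2 at col 2 lands with bottom-row=4; cleared 0 line(s) (total 0); column heights now [0 1 6 6 6], max=6

Answer: .....
.....
.....
.....
.....
.....
..###
...##
...##
...#.
..##.
.##..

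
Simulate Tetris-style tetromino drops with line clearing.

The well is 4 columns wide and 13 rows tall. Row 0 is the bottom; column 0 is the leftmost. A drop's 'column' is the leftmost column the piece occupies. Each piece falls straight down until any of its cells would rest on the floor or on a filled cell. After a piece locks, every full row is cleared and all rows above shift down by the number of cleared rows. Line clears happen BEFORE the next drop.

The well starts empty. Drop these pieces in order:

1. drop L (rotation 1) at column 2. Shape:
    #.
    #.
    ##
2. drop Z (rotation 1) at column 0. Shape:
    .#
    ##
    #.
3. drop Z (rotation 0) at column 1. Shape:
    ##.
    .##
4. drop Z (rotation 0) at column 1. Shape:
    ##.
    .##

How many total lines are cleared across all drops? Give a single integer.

Drop 1: L rot1 at col 2 lands with bottom-row=0; cleared 0 line(s) (total 0); column heights now [0 0 3 1], max=3
Drop 2: Z rot1 at col 0 lands with bottom-row=0; cleared 0 line(s) (total 0); column heights now [2 3 3 1], max=3
Drop 3: Z rot0 at col 1 lands with bottom-row=3; cleared 0 line(s) (total 0); column heights now [2 5 5 4], max=5
Drop 4: Z rot0 at col 1 lands with bottom-row=5; cleared 0 line(s) (total 0); column heights now [2 7 7 6], max=7

Answer: 0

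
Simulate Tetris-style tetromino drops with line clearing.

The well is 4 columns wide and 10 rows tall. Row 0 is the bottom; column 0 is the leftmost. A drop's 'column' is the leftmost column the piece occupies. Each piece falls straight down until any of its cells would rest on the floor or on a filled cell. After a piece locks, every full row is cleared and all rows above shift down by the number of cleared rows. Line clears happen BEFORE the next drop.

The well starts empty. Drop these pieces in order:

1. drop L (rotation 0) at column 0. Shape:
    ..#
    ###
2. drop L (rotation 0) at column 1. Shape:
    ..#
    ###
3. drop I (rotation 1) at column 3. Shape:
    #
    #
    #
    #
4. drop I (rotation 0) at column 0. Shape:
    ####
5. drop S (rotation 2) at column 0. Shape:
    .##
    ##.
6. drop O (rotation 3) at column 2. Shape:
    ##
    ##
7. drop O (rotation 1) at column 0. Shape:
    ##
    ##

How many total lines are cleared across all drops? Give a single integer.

Answer: 1

Derivation:
Drop 1: L rot0 at col 0 lands with bottom-row=0; cleared 0 line(s) (total 0); column heights now [1 1 2 0], max=2
Drop 2: L rot0 at col 1 lands with bottom-row=2; cleared 0 line(s) (total 0); column heights now [1 3 3 4], max=4
Drop 3: I rot1 at col 3 lands with bottom-row=4; cleared 0 line(s) (total 0); column heights now [1 3 3 8], max=8
Drop 4: I rot0 at col 0 lands with bottom-row=8; cleared 1 line(s) (total 1); column heights now [1 3 3 8], max=8
Drop 5: S rot2 at col 0 lands with bottom-row=3; cleared 0 line(s) (total 1); column heights now [4 5 5 8], max=8
Drop 6: O rot3 at col 2 lands with bottom-row=8; cleared 0 line(s) (total 1); column heights now [4 5 10 10], max=10
Drop 7: O rot1 at col 0 lands with bottom-row=5; cleared 0 line(s) (total 1); column heights now [7 7 10 10], max=10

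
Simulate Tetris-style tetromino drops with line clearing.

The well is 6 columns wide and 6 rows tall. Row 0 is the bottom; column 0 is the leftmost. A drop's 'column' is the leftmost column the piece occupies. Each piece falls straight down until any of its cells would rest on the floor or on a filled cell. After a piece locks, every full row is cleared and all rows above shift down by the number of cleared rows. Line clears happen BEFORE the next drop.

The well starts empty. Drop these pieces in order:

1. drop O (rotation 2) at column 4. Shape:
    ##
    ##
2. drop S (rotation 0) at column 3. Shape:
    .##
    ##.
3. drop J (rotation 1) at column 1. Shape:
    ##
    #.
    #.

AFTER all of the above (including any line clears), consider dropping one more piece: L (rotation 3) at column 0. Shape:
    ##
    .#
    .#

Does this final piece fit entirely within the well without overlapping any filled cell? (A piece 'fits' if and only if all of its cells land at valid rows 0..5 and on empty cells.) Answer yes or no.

Drop 1: O rot2 at col 4 lands with bottom-row=0; cleared 0 line(s) (total 0); column heights now [0 0 0 0 2 2], max=2
Drop 2: S rot0 at col 3 lands with bottom-row=2; cleared 0 line(s) (total 0); column heights now [0 0 0 3 4 4], max=4
Drop 3: J rot1 at col 1 lands with bottom-row=0; cleared 0 line(s) (total 0); column heights now [0 3 3 3 4 4], max=4
Test piece L rot3 at col 0 (width 2): heights before test = [0 3 3 3 4 4]; fits = True

Answer: yes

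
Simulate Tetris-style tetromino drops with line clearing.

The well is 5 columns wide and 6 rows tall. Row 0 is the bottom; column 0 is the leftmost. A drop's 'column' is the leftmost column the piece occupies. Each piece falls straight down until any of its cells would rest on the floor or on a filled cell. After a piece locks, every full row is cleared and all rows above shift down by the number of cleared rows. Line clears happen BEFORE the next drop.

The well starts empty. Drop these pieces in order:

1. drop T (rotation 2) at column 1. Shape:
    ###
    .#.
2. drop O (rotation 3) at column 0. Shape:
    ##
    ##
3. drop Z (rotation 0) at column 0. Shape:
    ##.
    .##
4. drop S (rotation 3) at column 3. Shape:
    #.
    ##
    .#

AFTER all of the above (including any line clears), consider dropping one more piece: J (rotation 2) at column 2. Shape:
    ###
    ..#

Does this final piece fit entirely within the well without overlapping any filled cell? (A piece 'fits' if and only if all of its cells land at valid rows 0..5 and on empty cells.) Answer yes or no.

Drop 1: T rot2 at col 1 lands with bottom-row=0; cleared 0 line(s) (total 0); column heights now [0 2 2 2 0], max=2
Drop 2: O rot3 at col 0 lands with bottom-row=2; cleared 0 line(s) (total 0); column heights now [4 4 2 2 0], max=4
Drop 3: Z rot0 at col 0 lands with bottom-row=4; cleared 0 line(s) (total 0); column heights now [6 6 5 2 0], max=6
Drop 4: S rot3 at col 3 lands with bottom-row=1; cleared 0 line(s) (total 0); column heights now [6 6 5 4 3], max=6
Test piece J rot2 at col 2 (width 3): heights before test = [6 6 5 4 3]; fits = True

Answer: yes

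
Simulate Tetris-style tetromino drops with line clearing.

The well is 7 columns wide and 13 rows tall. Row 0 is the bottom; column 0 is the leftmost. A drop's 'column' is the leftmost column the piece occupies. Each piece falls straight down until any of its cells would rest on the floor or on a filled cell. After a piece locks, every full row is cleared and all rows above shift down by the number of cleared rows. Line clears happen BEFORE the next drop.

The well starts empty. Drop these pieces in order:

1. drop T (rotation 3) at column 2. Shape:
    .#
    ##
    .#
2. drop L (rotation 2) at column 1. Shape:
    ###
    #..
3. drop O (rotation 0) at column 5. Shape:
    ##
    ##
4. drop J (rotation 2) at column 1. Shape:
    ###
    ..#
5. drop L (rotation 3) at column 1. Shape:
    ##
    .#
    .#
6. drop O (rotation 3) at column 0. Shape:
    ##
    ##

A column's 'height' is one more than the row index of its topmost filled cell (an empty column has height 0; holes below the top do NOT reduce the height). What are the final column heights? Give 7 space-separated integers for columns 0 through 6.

Answer: 11 11 9 6 0 2 2

Derivation:
Drop 1: T rot3 at col 2 lands with bottom-row=0; cleared 0 line(s) (total 0); column heights now [0 0 2 3 0 0 0], max=3
Drop 2: L rot2 at col 1 lands with bottom-row=2; cleared 0 line(s) (total 0); column heights now [0 4 4 4 0 0 0], max=4
Drop 3: O rot0 at col 5 lands with bottom-row=0; cleared 0 line(s) (total 0); column heights now [0 4 4 4 0 2 2], max=4
Drop 4: J rot2 at col 1 lands with bottom-row=4; cleared 0 line(s) (total 0); column heights now [0 6 6 6 0 2 2], max=6
Drop 5: L rot3 at col 1 lands with bottom-row=6; cleared 0 line(s) (total 0); column heights now [0 9 9 6 0 2 2], max=9
Drop 6: O rot3 at col 0 lands with bottom-row=9; cleared 0 line(s) (total 0); column heights now [11 11 9 6 0 2 2], max=11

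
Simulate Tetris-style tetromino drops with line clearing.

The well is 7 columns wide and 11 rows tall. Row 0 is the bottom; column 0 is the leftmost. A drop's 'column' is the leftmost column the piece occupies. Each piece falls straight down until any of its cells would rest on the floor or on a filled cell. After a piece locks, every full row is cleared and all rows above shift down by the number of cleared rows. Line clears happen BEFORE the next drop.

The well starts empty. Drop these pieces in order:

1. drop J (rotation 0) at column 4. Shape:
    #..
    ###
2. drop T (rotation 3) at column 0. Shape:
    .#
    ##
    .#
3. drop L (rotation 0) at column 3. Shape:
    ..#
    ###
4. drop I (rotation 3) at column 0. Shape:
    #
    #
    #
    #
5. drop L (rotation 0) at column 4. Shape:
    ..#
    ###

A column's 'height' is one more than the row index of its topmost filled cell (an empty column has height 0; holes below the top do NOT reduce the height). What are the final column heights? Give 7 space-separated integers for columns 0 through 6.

Drop 1: J rot0 at col 4 lands with bottom-row=0; cleared 0 line(s) (total 0); column heights now [0 0 0 0 2 1 1], max=2
Drop 2: T rot3 at col 0 lands with bottom-row=0; cleared 0 line(s) (total 0); column heights now [2 3 0 0 2 1 1], max=3
Drop 3: L rot0 at col 3 lands with bottom-row=2; cleared 0 line(s) (total 0); column heights now [2 3 0 3 3 4 1], max=4
Drop 4: I rot3 at col 0 lands with bottom-row=2; cleared 0 line(s) (total 0); column heights now [6 3 0 3 3 4 1], max=6
Drop 5: L rot0 at col 4 lands with bottom-row=4; cleared 0 line(s) (total 0); column heights now [6 3 0 3 5 5 6], max=6

Answer: 6 3 0 3 5 5 6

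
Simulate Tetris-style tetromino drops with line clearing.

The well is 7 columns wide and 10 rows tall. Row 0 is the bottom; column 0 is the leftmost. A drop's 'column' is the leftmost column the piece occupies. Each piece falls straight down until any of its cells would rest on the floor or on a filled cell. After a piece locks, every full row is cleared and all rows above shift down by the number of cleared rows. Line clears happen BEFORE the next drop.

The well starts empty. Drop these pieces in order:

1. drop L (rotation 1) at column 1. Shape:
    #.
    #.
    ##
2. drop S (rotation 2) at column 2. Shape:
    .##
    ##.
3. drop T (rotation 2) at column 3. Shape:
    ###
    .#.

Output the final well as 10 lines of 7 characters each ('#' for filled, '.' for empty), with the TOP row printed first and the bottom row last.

Answer: .......
.......
.......
.......
.......
...###.
....#..
.#.##..
.###...
.##....

Derivation:
Drop 1: L rot1 at col 1 lands with bottom-row=0; cleared 0 line(s) (total 0); column heights now [0 3 1 0 0 0 0], max=3
Drop 2: S rot2 at col 2 lands with bottom-row=1; cleared 0 line(s) (total 0); column heights now [0 3 2 3 3 0 0], max=3
Drop 3: T rot2 at col 3 lands with bottom-row=3; cleared 0 line(s) (total 0); column heights now [0 3 2 5 5 5 0], max=5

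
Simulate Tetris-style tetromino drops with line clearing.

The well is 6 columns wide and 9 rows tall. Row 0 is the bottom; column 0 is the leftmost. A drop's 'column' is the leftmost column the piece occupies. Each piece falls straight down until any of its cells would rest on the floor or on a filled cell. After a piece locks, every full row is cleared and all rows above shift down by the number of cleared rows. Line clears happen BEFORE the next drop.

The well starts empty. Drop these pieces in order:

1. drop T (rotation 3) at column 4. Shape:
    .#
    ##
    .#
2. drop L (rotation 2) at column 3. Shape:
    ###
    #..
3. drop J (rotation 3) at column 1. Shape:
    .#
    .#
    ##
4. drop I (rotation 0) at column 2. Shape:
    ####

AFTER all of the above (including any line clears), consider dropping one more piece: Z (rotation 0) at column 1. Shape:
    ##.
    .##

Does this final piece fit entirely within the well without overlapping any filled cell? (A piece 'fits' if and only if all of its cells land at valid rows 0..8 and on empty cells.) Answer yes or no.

Drop 1: T rot3 at col 4 lands with bottom-row=0; cleared 0 line(s) (total 0); column heights now [0 0 0 0 2 3], max=3
Drop 2: L rot2 at col 3 lands with bottom-row=2; cleared 0 line(s) (total 0); column heights now [0 0 0 4 4 4], max=4
Drop 3: J rot3 at col 1 lands with bottom-row=0; cleared 0 line(s) (total 0); column heights now [0 1 3 4 4 4], max=4
Drop 4: I rot0 at col 2 lands with bottom-row=4; cleared 0 line(s) (total 0); column heights now [0 1 5 5 5 5], max=5
Test piece Z rot0 at col 1 (width 3): heights before test = [0 1 5 5 5 5]; fits = True

Answer: yes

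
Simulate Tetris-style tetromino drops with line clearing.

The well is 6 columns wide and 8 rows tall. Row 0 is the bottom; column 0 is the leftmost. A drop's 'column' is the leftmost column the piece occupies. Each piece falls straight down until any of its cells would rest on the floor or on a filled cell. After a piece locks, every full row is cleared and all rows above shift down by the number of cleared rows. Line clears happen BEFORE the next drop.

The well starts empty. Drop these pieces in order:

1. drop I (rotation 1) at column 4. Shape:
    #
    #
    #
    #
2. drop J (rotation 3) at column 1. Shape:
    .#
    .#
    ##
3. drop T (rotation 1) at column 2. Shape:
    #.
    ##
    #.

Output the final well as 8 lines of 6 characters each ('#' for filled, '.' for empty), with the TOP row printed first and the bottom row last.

Answer: ......
......
..#...
..##..
..#.#.
..#.#.
..#.#.
.##.#.

Derivation:
Drop 1: I rot1 at col 4 lands with bottom-row=0; cleared 0 line(s) (total 0); column heights now [0 0 0 0 4 0], max=4
Drop 2: J rot3 at col 1 lands with bottom-row=0; cleared 0 line(s) (total 0); column heights now [0 1 3 0 4 0], max=4
Drop 3: T rot1 at col 2 lands with bottom-row=3; cleared 0 line(s) (total 0); column heights now [0 1 6 5 4 0], max=6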